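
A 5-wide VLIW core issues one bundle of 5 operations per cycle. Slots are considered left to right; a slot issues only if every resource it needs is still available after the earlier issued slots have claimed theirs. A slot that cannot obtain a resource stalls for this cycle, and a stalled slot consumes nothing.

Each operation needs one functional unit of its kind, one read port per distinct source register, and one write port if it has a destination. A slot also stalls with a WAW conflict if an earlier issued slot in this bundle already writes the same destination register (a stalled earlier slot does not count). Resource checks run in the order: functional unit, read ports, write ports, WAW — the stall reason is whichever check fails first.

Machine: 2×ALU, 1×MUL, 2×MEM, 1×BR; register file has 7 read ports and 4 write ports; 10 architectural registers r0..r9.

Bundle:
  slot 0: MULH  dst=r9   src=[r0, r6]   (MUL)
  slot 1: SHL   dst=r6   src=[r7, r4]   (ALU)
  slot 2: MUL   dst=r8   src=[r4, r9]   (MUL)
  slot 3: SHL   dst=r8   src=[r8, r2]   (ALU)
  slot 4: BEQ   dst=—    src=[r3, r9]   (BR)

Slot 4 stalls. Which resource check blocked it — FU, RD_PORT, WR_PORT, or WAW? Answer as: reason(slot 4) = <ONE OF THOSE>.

#0 MUL src=r0,r6 dispatched  <A:2 Mu:0 Ld:2 B:1 rd:5 wr:3>
#1 ALU src=r7,r4 dispatched  <A:1 Mu:0 Ld:2 B:1 rd:3 wr:2>
#2 MUL src=r4,r9 held:FU  <A:1 Mu:0 Ld:2 B:1 rd:3 wr:2>
#3 ALU src=r8,r2 dispatched  <A:0 Mu:0 Ld:2 B:1 rd:1 wr:1>
#4 BR src=r3,r9 held:RD_PORT  <A:0 Mu:0 Ld:2 B:1 rd:1 wr:1>

reason(slot 4) = RD_PORT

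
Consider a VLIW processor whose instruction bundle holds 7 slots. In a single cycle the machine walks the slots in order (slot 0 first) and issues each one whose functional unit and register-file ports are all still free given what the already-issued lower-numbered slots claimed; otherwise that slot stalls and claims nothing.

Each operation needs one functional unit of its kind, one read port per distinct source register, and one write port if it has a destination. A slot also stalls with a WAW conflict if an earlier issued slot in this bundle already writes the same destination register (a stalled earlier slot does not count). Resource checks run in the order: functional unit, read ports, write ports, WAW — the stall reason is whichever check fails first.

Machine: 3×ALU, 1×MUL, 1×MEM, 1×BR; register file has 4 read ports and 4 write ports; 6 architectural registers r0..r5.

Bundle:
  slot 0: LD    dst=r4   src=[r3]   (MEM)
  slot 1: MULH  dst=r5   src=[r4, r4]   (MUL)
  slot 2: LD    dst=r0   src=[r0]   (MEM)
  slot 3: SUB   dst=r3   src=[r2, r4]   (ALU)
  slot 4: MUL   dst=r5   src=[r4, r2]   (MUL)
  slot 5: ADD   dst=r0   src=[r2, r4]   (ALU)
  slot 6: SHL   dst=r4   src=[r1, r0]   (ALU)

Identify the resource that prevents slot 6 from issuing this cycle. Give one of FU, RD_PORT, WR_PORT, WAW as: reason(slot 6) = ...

reason(slot 6) = RD_PORT

slot 0 (MEM): ISSUE — free A3,Mu1,Ld0,B1 rp3 wp3
slot 1 (MUL): ISSUE — free A3,Mu0,Ld0,B1 rp2 wp2
slot 2 (MEM): stall FU — free A3,Mu0,Ld0,B1 rp2 wp2
slot 3 (ALU): ISSUE — free A2,Mu0,Ld0,B1 rp0 wp1
slot 4 (MUL): stall FU — free A2,Mu0,Ld0,B1 rp0 wp1
slot 5 (ALU): stall RD_PORT — free A2,Mu0,Ld0,B1 rp0 wp1
slot 6 (ALU): stall RD_PORT — free A2,Mu0,Ld0,B1 rp0 wp1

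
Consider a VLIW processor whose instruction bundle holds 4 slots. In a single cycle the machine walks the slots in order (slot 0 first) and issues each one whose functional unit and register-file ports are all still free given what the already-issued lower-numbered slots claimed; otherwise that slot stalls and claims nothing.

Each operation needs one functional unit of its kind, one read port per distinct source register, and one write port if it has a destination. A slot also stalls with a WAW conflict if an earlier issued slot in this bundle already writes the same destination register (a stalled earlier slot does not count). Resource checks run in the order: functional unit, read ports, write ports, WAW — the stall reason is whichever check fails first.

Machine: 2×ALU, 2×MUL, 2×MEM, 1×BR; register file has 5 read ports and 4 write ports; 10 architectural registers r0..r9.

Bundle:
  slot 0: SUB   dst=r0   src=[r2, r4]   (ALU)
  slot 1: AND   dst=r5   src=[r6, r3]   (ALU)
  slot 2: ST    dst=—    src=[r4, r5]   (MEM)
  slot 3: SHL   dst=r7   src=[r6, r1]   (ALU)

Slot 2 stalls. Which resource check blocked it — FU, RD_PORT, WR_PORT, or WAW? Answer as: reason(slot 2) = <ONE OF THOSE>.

reason(slot 2) = RD_PORT

[0] ALU needs rd=2 wr=1: ok; after: ALU=1 MUL=2 MEM=2 BR=1, R=3, W=3
[1] ALU needs rd=2 wr=1: ok; after: ALU=0 MUL=2 MEM=2 BR=1, R=1, W=2
[2] MEM needs rd=2 wr=0: RD_PORT; after: ALU=0 MUL=2 MEM=2 BR=1, R=1, W=2
[3] ALU needs rd=2 wr=1: FU; after: ALU=0 MUL=2 MEM=2 BR=1, R=1, W=2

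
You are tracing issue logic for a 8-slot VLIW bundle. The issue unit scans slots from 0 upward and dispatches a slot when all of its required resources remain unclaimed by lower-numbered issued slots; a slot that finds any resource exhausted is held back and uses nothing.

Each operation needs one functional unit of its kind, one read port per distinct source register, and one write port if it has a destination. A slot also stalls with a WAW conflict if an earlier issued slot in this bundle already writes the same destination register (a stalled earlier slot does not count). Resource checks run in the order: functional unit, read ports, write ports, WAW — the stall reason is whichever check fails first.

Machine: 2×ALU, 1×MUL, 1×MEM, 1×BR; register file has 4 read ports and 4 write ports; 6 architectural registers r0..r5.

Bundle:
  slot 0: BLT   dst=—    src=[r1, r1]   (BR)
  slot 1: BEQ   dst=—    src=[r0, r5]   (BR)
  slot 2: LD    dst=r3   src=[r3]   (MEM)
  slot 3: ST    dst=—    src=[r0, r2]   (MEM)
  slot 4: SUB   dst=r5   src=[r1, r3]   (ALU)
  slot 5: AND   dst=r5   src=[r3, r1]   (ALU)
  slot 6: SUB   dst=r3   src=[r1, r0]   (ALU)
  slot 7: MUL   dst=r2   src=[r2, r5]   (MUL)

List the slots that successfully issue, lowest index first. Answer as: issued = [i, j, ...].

slot 0 (BR): ISSUE — free A2,Mu1,Ld1,B0 rp3 wp4
slot 1 (BR): stall FU — free A2,Mu1,Ld1,B0 rp3 wp4
slot 2 (MEM): ISSUE — free A2,Mu1,Ld0,B0 rp2 wp3
slot 3 (MEM): stall FU — free A2,Mu1,Ld0,B0 rp2 wp3
slot 4 (ALU): ISSUE — free A1,Mu1,Ld0,B0 rp0 wp2
slot 5 (ALU): stall RD_PORT — free A1,Mu1,Ld0,B0 rp0 wp2
slot 6 (ALU): stall RD_PORT — free A1,Mu1,Ld0,B0 rp0 wp2
slot 7 (MUL): stall RD_PORT — free A1,Mu1,Ld0,B0 rp0 wp2

issued = [0, 2, 4]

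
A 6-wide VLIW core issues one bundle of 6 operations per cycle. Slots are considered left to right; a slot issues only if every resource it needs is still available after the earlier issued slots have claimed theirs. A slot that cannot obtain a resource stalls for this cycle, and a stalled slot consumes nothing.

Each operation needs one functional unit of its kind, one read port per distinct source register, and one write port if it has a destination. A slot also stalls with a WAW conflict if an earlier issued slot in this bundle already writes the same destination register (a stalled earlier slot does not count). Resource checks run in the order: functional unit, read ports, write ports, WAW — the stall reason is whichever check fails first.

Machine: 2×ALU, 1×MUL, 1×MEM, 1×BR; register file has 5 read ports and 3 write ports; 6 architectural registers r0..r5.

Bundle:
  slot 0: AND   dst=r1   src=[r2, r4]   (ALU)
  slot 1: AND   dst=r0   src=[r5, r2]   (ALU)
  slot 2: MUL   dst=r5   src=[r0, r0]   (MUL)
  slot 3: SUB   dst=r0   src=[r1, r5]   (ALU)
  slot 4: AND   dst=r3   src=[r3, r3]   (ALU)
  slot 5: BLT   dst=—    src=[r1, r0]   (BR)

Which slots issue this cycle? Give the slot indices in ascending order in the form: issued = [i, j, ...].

issued = [0, 1, 2]

[0] ALU needs rd=2 wr=1: ok; after: ALU=1 MUL=1 MEM=1 BR=1, R=3, W=2
[1] ALU needs rd=2 wr=1: ok; after: ALU=0 MUL=1 MEM=1 BR=1, R=1, W=1
[2] MUL needs rd=1 wr=1: ok; after: ALU=0 MUL=0 MEM=1 BR=1, R=0, W=0
[3] ALU needs rd=2 wr=1: FU; after: ALU=0 MUL=0 MEM=1 BR=1, R=0, W=0
[4] ALU needs rd=1 wr=1: FU; after: ALU=0 MUL=0 MEM=1 BR=1, R=0, W=0
[5] BR needs rd=2 wr=0: RD_PORT; after: ALU=0 MUL=0 MEM=1 BR=1, R=0, W=0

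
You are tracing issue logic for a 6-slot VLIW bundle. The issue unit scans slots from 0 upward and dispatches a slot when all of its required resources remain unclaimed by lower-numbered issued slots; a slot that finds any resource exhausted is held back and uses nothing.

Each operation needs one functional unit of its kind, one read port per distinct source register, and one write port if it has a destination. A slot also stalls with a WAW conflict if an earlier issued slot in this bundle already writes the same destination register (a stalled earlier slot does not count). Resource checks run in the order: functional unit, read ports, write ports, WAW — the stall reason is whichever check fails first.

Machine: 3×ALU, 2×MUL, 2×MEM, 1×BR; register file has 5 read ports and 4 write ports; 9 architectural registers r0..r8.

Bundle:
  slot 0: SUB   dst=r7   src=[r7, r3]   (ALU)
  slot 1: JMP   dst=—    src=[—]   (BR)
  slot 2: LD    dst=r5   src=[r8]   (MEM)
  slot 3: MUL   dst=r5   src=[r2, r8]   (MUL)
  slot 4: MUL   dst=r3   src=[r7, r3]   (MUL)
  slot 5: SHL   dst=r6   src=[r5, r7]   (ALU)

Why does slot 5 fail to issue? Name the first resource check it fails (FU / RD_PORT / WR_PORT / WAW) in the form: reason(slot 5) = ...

reason(slot 5) = RD_PORT

[0] ALU needs rd=2 wr=1: ok; after: ALU=2 MUL=2 MEM=2 BR=1, R=3, W=3
[1] BR needs rd=0 wr=0: ok; after: ALU=2 MUL=2 MEM=2 BR=0, R=3, W=3
[2] MEM needs rd=1 wr=1: ok; after: ALU=2 MUL=2 MEM=1 BR=0, R=2, W=2
[3] MUL needs rd=2 wr=1: WAW; after: ALU=2 MUL=2 MEM=1 BR=0, R=2, W=2
[4] MUL needs rd=2 wr=1: ok; after: ALU=2 MUL=1 MEM=1 BR=0, R=0, W=1
[5] ALU needs rd=2 wr=1: RD_PORT; after: ALU=2 MUL=1 MEM=1 BR=0, R=0, W=1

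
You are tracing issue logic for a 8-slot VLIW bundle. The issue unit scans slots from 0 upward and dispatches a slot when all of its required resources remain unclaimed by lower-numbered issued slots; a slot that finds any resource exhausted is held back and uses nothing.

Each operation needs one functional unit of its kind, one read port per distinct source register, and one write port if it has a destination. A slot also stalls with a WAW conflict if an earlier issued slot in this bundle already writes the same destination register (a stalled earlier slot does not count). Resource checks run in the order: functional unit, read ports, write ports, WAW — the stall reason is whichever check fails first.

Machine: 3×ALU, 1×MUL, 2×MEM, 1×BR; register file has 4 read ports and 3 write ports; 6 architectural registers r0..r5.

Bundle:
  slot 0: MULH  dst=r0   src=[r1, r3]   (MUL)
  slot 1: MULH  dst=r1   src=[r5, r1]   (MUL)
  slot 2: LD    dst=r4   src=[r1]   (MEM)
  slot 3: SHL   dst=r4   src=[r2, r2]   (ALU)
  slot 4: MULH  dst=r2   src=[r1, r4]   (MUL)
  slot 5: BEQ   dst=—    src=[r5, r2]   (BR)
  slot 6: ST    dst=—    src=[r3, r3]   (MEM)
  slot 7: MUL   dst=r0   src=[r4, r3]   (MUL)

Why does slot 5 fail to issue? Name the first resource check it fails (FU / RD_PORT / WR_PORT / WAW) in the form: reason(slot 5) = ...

#0 MUL src=r1,r3 dispatched  <A:3 Mu:0 Ld:2 B:1 rd:2 wr:2>
#1 MUL src=r5,r1 held:FU  <A:3 Mu:0 Ld:2 B:1 rd:2 wr:2>
#2 MEM src=r1 dispatched  <A:3 Mu:0 Ld:1 B:1 rd:1 wr:1>
#3 ALU src=r2,r2 held:WAW  <A:3 Mu:0 Ld:1 B:1 rd:1 wr:1>
#4 MUL src=r1,r4 held:FU  <A:3 Mu:0 Ld:1 B:1 rd:1 wr:1>
#5 BR src=r5,r2 held:RD_PORT  <A:3 Mu:0 Ld:1 B:1 rd:1 wr:1>
#6 MEM src=r3,r3 dispatched  <A:3 Mu:0 Ld:0 B:1 rd:0 wr:1>
#7 MUL src=r4,r3 held:FU  <A:3 Mu:0 Ld:0 B:1 rd:0 wr:1>

reason(slot 5) = RD_PORT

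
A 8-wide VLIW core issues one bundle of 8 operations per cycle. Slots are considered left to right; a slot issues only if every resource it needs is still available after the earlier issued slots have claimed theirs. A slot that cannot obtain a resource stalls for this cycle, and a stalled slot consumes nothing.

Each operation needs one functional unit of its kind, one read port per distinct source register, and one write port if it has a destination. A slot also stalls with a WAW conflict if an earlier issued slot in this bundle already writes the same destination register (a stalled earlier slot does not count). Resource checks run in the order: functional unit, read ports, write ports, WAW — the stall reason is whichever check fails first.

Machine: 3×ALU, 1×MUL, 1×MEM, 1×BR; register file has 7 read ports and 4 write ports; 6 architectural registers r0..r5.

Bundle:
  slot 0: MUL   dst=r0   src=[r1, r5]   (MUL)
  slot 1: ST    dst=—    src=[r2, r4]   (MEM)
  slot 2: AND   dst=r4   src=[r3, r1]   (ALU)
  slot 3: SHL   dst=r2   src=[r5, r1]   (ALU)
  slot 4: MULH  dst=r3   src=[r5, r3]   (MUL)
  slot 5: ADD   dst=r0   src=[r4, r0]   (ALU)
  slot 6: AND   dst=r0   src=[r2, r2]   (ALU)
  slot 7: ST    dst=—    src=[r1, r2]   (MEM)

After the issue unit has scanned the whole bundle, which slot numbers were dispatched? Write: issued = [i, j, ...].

slot 0 (MUL): ISSUE — free A3,Mu0,Ld1,B1 rp5 wp3
slot 1 (MEM): ISSUE — free A3,Mu0,Ld0,B1 rp3 wp3
slot 2 (ALU): ISSUE — free A2,Mu0,Ld0,B1 rp1 wp2
slot 3 (ALU): stall RD_PORT — free A2,Mu0,Ld0,B1 rp1 wp2
slot 4 (MUL): stall FU — free A2,Mu0,Ld0,B1 rp1 wp2
slot 5 (ALU): stall RD_PORT — free A2,Mu0,Ld0,B1 rp1 wp2
slot 6 (ALU): stall WAW — free A2,Mu0,Ld0,B1 rp1 wp2
slot 7 (MEM): stall FU — free A2,Mu0,Ld0,B1 rp1 wp2

issued = [0, 1, 2]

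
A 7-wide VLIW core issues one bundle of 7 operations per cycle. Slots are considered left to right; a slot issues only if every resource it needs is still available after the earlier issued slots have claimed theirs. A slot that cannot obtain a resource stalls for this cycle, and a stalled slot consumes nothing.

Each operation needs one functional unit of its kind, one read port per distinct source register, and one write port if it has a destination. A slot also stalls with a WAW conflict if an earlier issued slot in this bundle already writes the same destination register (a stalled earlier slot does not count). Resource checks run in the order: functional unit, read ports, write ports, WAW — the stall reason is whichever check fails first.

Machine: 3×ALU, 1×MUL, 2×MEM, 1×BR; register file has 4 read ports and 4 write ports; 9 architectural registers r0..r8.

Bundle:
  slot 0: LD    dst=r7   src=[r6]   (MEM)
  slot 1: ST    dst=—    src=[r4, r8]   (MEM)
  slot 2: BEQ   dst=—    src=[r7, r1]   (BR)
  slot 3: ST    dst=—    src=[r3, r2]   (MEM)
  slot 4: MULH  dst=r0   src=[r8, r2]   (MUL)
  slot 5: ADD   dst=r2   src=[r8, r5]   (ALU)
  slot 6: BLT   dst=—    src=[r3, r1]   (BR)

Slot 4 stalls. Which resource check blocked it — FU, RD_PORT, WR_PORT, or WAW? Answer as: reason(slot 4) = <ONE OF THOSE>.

reason(slot 4) = RD_PORT

  0. MEM→r7 ⇒ go  {3A/1Mu/1Ld/1B | 3r 3w}
  1. MEM ⇒ go  {3A/1Mu/0Ld/1B | 1r 3w}
  2. BR ⇒ no(RD_PORT)  {3A/1Mu/0Ld/1B | 1r 3w}
  3. MEM ⇒ no(FU)  {3A/1Mu/0Ld/1B | 1r 3w}
  4. MUL→r0 ⇒ no(RD_PORT)  {3A/1Mu/0Ld/1B | 1r 3w}
  5. ALU→r2 ⇒ no(RD_PORT)  {3A/1Mu/0Ld/1B | 1r 3w}
  6. BR ⇒ no(RD_PORT)  {3A/1Mu/0Ld/1B | 1r 3w}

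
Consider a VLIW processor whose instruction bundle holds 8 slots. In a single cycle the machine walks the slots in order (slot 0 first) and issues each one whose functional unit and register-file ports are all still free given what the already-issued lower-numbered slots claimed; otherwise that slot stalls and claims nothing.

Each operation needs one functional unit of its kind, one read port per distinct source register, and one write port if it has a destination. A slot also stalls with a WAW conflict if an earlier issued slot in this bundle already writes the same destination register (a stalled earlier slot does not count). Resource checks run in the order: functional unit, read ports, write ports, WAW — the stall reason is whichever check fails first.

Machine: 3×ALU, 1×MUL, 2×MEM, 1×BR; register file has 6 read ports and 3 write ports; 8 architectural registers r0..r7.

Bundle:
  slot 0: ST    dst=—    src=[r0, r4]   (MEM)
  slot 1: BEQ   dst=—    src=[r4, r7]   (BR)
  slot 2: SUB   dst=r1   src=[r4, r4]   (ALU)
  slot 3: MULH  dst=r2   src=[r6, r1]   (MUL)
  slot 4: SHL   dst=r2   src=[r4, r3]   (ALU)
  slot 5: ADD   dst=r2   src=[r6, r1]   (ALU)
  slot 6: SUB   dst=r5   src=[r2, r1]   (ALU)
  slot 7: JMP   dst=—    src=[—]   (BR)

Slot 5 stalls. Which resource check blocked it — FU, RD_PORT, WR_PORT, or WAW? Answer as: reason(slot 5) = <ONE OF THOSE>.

slot 0 (MEM): ISSUE — free A3,Mu1,Ld1,B1 rp4 wp3
slot 1 (BR): ISSUE — free A3,Mu1,Ld1,B0 rp2 wp3
slot 2 (ALU): ISSUE — free A2,Mu1,Ld1,B0 rp1 wp2
slot 3 (MUL): stall RD_PORT — free A2,Mu1,Ld1,B0 rp1 wp2
slot 4 (ALU): stall RD_PORT — free A2,Mu1,Ld1,B0 rp1 wp2
slot 5 (ALU): stall RD_PORT — free A2,Mu1,Ld1,B0 rp1 wp2
slot 6 (ALU): stall RD_PORT — free A2,Mu1,Ld1,B0 rp1 wp2
slot 7 (BR): stall FU — free A2,Mu1,Ld1,B0 rp1 wp2

reason(slot 5) = RD_PORT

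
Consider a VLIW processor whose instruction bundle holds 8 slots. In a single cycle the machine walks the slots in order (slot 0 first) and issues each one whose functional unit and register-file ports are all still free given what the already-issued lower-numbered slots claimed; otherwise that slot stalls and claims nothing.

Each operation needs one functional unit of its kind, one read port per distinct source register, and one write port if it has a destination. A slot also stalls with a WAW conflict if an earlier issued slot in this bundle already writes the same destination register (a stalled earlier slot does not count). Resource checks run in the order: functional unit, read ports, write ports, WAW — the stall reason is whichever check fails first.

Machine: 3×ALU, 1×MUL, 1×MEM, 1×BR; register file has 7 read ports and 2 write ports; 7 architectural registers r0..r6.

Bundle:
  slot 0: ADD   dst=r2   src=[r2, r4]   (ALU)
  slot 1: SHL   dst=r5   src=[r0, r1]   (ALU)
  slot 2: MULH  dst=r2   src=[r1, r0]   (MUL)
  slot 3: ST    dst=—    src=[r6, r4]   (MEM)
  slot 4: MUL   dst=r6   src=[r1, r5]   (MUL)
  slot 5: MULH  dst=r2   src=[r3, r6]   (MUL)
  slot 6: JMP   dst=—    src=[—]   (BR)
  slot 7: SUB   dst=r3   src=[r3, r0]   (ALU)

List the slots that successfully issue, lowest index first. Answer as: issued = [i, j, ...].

slot 0 (ALU): ISSUE — free A2,Mu1,Ld1,B1 rp5 wp1
slot 1 (ALU): ISSUE — free A1,Mu1,Ld1,B1 rp3 wp0
slot 2 (MUL): stall WR_PORT — free A1,Mu1,Ld1,B1 rp3 wp0
slot 3 (MEM): ISSUE — free A1,Mu1,Ld0,B1 rp1 wp0
slot 4 (MUL): stall RD_PORT — free A1,Mu1,Ld0,B1 rp1 wp0
slot 5 (MUL): stall RD_PORT — free A1,Mu1,Ld0,B1 rp1 wp0
slot 6 (BR): ISSUE — free A1,Mu1,Ld0,B0 rp1 wp0
slot 7 (ALU): stall RD_PORT — free A1,Mu1,Ld0,B0 rp1 wp0

issued = [0, 1, 3, 6]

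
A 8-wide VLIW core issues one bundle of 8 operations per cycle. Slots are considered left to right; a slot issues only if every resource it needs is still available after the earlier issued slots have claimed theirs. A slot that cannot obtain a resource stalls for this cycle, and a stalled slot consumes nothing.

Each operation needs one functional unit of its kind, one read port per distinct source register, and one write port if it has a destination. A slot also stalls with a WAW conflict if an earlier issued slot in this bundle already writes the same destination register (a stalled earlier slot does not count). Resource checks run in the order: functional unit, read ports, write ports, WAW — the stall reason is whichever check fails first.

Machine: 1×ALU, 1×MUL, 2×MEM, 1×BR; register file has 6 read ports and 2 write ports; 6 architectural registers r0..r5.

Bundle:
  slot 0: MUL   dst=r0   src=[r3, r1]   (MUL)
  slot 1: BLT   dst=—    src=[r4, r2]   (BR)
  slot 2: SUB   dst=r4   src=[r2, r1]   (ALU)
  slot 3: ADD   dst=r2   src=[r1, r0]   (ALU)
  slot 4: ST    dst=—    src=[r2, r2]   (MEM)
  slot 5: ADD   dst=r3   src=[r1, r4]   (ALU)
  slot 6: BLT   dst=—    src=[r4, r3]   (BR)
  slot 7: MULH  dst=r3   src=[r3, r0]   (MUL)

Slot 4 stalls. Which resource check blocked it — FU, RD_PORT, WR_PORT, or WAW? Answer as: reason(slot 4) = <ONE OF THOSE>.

reason(slot 4) = RD_PORT

(0) want 1×MUL +2rd +1wr — yes → AL1|MU0|ME2|BR1|rd4|wr1
(1) want 1×BR +2rd +0wr — yes → AL1|MU0|ME2|BR0|rd2|wr1
(2) want 1×ALU +2rd +1wr — yes → AL0|MU0|ME2|BR0|rd0|wr0
(3) want 1×ALU +2rd +1wr — FU → AL0|MU0|ME2|BR0|rd0|wr0
(4) want 1×MEM +1rd +0wr — RD_PORT → AL0|MU0|ME2|BR0|rd0|wr0
(5) want 1×ALU +2rd +1wr — FU → AL0|MU0|ME2|BR0|rd0|wr0
(6) want 1×BR +2rd +0wr — FU → AL0|MU0|ME2|BR0|rd0|wr0
(7) want 1×MUL +2rd +1wr — FU → AL0|MU0|ME2|BR0|rd0|wr0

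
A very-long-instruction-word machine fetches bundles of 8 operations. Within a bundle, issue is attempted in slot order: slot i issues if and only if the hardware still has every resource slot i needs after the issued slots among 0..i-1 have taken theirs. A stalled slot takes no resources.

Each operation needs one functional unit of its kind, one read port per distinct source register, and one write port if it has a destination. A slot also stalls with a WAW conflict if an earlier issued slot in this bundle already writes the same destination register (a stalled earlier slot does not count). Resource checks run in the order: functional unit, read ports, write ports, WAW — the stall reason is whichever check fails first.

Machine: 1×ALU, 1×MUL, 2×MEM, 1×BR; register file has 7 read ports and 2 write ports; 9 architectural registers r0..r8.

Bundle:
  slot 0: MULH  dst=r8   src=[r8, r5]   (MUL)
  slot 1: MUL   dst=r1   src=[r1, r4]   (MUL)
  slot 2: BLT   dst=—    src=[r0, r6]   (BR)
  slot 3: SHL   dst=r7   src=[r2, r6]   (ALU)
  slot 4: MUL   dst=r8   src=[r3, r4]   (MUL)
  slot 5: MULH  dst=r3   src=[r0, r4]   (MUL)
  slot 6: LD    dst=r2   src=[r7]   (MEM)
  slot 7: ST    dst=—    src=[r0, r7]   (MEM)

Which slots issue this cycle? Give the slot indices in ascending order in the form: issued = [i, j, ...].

issued = [0, 2, 3]

  0. MUL→r8 ⇒ go  {1A/0Mu/2Ld/1B | 5r 1w}
  1. MUL→r1 ⇒ no(FU)  {1A/0Mu/2Ld/1B | 5r 1w}
  2. BR ⇒ go  {1A/0Mu/2Ld/0B | 3r 1w}
  3. ALU→r7 ⇒ go  {0A/0Mu/2Ld/0B | 1r 0w}
  4. MUL→r8 ⇒ no(FU)  {0A/0Mu/2Ld/0B | 1r 0w}
  5. MUL→r3 ⇒ no(FU)  {0A/0Mu/2Ld/0B | 1r 0w}
  6. MEM→r2 ⇒ no(WR_PORT)  {0A/0Mu/2Ld/0B | 1r 0w}
  7. MEM ⇒ no(RD_PORT)  {0A/0Mu/2Ld/0B | 1r 0w}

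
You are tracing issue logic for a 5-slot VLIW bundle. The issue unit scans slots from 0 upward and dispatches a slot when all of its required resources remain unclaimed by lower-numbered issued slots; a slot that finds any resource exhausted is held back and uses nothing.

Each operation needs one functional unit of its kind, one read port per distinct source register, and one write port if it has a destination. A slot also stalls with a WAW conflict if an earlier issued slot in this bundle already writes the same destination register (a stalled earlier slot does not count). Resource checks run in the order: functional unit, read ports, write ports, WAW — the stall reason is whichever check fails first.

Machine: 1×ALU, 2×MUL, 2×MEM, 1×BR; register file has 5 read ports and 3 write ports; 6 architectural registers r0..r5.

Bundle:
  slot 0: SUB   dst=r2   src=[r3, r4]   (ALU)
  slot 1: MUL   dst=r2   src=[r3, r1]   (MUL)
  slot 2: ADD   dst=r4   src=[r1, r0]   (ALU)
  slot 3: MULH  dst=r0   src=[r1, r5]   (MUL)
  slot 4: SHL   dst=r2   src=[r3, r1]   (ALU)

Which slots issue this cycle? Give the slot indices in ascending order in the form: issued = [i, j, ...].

(0) want 1×ALU +2rd +1wr — yes → AL0|MU2|ME2|BR1|rd3|wr2
(1) want 1×MUL +2rd +1wr — WAW → AL0|MU2|ME2|BR1|rd3|wr2
(2) want 1×ALU +2rd +1wr — FU → AL0|MU2|ME2|BR1|rd3|wr2
(3) want 1×MUL +2rd +1wr — yes → AL0|MU1|ME2|BR1|rd1|wr1
(4) want 1×ALU +2rd +1wr — FU → AL0|MU1|ME2|BR1|rd1|wr1

issued = [0, 3]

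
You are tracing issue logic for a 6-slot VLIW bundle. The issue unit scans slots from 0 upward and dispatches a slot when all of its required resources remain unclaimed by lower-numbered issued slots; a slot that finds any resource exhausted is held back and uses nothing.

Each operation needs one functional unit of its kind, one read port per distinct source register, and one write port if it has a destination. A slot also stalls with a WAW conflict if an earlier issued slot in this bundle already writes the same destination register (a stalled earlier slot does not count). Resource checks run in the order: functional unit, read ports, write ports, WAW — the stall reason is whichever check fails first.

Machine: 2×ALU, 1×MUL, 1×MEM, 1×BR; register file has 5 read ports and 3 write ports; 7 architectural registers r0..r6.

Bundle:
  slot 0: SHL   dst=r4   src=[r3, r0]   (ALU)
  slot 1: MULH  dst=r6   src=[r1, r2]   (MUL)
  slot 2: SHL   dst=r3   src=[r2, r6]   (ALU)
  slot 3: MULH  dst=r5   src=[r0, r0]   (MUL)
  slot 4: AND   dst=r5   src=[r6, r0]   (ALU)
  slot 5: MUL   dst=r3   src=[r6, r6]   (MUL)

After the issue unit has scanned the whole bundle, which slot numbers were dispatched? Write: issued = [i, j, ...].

  0. ALU→r4 ⇒ go  {1A/1Mu/1Ld/1B | 3r 2w}
  1. MUL→r6 ⇒ go  {1A/0Mu/1Ld/1B | 1r 1w}
  2. ALU→r3 ⇒ no(RD_PORT)  {1A/0Mu/1Ld/1B | 1r 1w}
  3. MUL→r5 ⇒ no(FU)  {1A/0Mu/1Ld/1B | 1r 1w}
  4. ALU→r5 ⇒ no(RD_PORT)  {1A/0Mu/1Ld/1B | 1r 1w}
  5. MUL→r3 ⇒ no(FU)  {1A/0Mu/1Ld/1B | 1r 1w}

issued = [0, 1]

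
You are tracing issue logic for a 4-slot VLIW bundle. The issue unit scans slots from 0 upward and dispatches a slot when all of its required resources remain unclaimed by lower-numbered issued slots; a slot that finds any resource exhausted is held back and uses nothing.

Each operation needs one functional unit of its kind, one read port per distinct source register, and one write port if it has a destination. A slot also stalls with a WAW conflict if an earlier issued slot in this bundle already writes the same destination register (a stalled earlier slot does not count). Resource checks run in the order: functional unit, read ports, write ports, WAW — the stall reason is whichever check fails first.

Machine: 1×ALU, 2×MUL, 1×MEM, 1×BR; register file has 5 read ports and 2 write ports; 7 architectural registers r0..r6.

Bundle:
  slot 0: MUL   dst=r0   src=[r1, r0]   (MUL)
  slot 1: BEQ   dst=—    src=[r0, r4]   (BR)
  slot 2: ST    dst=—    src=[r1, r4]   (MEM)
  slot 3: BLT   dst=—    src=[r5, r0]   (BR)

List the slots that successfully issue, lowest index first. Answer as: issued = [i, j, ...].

[0] MUL needs rd=2 wr=1: ok; after: ALU=1 MUL=1 MEM=1 BR=1, R=3, W=1
[1] BR needs rd=2 wr=0: ok; after: ALU=1 MUL=1 MEM=1 BR=0, R=1, W=1
[2] MEM needs rd=2 wr=0: RD_PORT; after: ALU=1 MUL=1 MEM=1 BR=0, R=1, W=1
[3] BR needs rd=2 wr=0: FU; after: ALU=1 MUL=1 MEM=1 BR=0, R=1, W=1

issued = [0, 1]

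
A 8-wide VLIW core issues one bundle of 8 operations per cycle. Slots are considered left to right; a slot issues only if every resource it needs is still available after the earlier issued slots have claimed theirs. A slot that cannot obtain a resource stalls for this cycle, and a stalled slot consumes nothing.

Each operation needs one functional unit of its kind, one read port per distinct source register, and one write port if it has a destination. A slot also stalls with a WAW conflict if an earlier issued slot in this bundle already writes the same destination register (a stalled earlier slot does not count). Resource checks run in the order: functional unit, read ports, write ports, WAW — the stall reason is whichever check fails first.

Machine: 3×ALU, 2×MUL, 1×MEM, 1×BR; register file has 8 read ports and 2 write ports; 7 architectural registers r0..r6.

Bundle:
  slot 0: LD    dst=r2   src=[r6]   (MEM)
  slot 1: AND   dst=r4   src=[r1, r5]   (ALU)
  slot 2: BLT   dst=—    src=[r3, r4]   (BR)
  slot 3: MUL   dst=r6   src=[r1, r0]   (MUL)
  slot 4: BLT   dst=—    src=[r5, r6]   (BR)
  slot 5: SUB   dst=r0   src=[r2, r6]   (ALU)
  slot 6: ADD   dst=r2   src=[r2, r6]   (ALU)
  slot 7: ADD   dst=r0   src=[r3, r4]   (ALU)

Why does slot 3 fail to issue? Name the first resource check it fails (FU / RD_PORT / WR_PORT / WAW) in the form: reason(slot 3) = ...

slot 0 (MEM): ISSUE — free A3,Mu2,Ld0,B1 rp7 wp1
slot 1 (ALU): ISSUE — free A2,Mu2,Ld0,B1 rp5 wp0
slot 2 (BR): ISSUE — free A2,Mu2,Ld0,B0 rp3 wp0
slot 3 (MUL): stall WR_PORT — free A2,Mu2,Ld0,B0 rp3 wp0
slot 4 (BR): stall FU — free A2,Mu2,Ld0,B0 rp3 wp0
slot 5 (ALU): stall WR_PORT — free A2,Mu2,Ld0,B0 rp3 wp0
slot 6 (ALU): stall WR_PORT — free A2,Mu2,Ld0,B0 rp3 wp0
slot 7 (ALU): stall WR_PORT — free A2,Mu2,Ld0,B0 rp3 wp0

reason(slot 3) = WR_PORT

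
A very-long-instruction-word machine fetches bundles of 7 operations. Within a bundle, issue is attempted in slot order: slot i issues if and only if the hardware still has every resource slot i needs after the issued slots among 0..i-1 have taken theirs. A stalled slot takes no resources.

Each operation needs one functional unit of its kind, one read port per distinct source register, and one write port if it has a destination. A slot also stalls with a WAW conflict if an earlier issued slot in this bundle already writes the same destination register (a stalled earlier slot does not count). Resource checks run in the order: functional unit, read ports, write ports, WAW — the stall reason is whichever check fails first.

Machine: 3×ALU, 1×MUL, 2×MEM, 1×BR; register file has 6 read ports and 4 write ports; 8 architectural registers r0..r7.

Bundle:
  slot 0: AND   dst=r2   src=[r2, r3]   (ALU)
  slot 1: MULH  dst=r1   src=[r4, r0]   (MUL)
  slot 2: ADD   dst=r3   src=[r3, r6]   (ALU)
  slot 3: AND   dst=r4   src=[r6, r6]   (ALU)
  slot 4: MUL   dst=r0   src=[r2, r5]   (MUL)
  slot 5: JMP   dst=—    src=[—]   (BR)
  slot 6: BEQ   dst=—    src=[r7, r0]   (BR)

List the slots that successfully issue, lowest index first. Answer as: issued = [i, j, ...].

  0. ALU→r2 ⇒ go  {2A/1Mu/2Ld/1B | 4r 3w}
  1. MUL→r1 ⇒ go  {2A/0Mu/2Ld/1B | 2r 2w}
  2. ALU→r3 ⇒ go  {1A/0Mu/2Ld/1B | 0r 1w}
  3. ALU→r4 ⇒ no(RD_PORT)  {1A/0Mu/2Ld/1B | 0r 1w}
  4. MUL→r0 ⇒ no(FU)  {1A/0Mu/2Ld/1B | 0r 1w}
  5. BR ⇒ go  {1A/0Mu/2Ld/0B | 0r 1w}
  6. BR ⇒ no(FU)  {1A/0Mu/2Ld/0B | 0r 1w}

issued = [0, 1, 2, 5]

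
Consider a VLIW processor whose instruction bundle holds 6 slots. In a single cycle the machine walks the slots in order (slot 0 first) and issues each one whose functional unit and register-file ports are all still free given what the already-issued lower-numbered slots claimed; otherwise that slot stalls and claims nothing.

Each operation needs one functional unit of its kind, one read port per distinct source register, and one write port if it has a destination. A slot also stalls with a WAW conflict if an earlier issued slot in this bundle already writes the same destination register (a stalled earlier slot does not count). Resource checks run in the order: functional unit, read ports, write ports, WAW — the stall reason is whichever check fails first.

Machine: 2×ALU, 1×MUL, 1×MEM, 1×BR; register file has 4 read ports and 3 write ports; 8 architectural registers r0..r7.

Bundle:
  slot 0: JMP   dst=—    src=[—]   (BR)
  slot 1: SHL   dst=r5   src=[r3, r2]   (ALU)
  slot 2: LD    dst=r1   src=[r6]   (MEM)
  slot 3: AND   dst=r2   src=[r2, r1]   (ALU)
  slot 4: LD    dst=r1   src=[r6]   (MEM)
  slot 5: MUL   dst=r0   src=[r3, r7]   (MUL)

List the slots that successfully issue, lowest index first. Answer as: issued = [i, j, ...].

#0 BR src=- dispatched  <A:2 Mu:1 Ld:1 B:0 rd:4 wr:3>
#1 ALU src=r3,r2 dispatched  <A:1 Mu:1 Ld:1 B:0 rd:2 wr:2>
#2 MEM src=r6 dispatched  <A:1 Mu:1 Ld:0 B:0 rd:1 wr:1>
#3 ALU src=r2,r1 held:RD_PORT  <A:1 Mu:1 Ld:0 B:0 rd:1 wr:1>
#4 MEM src=r6 held:FU  <A:1 Mu:1 Ld:0 B:0 rd:1 wr:1>
#5 MUL src=r3,r7 held:RD_PORT  <A:1 Mu:1 Ld:0 B:0 rd:1 wr:1>

issued = [0, 1, 2]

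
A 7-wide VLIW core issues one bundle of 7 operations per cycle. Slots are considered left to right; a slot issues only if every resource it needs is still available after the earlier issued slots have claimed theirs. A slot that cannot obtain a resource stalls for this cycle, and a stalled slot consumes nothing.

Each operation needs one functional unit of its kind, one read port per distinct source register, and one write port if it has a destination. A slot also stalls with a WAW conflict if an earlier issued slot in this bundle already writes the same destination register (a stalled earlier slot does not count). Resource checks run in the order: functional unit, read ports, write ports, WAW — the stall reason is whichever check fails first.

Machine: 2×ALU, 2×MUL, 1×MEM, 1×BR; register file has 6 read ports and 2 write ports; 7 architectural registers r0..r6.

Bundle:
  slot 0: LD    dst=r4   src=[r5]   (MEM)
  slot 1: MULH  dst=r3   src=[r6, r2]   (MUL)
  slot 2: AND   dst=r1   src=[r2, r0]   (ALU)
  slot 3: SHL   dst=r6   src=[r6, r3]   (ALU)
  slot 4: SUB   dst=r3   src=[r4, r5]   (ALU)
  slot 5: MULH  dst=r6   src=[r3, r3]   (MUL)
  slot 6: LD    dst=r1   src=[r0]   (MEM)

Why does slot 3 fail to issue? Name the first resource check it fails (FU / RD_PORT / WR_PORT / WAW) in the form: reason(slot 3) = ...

reason(slot 3) = WR_PORT

[0] MEM needs rd=1 wr=1: ok; after: ALU=2 MUL=2 MEM=0 BR=1, R=5, W=1
[1] MUL needs rd=2 wr=1: ok; after: ALU=2 MUL=1 MEM=0 BR=1, R=3, W=0
[2] ALU needs rd=2 wr=1: WR_PORT; after: ALU=2 MUL=1 MEM=0 BR=1, R=3, W=0
[3] ALU needs rd=2 wr=1: WR_PORT; after: ALU=2 MUL=1 MEM=0 BR=1, R=3, W=0
[4] ALU needs rd=2 wr=1: WR_PORT; after: ALU=2 MUL=1 MEM=0 BR=1, R=3, W=0
[5] MUL needs rd=1 wr=1: WR_PORT; after: ALU=2 MUL=1 MEM=0 BR=1, R=3, W=0
[6] MEM needs rd=1 wr=1: FU; after: ALU=2 MUL=1 MEM=0 BR=1, R=3, W=0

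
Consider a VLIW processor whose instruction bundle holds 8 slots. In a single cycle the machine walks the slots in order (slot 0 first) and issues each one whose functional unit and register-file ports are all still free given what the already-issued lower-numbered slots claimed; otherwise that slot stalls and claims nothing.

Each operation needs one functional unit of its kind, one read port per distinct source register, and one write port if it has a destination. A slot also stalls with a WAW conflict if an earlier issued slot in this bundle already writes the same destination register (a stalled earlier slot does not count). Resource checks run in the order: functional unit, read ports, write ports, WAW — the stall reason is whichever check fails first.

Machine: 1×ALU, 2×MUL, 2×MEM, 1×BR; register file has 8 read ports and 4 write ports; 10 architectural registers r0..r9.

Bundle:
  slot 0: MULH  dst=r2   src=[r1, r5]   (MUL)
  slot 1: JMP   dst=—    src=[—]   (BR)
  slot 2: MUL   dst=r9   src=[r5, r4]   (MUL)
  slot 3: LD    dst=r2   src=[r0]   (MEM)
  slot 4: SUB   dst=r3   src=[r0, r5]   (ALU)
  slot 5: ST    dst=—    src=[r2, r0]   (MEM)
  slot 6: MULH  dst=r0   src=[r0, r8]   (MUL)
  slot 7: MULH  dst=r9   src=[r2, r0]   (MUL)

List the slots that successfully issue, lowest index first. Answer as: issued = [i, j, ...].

(0) want 1×MUL +2rd +1wr — yes → AL1|MU1|ME2|BR1|rd6|wr3
(1) want 1×BR +0rd +0wr — yes → AL1|MU1|ME2|BR0|rd6|wr3
(2) want 1×MUL +2rd +1wr — yes → AL1|MU0|ME2|BR0|rd4|wr2
(3) want 1×MEM +1rd +1wr — WAW → AL1|MU0|ME2|BR0|rd4|wr2
(4) want 1×ALU +2rd +1wr — yes → AL0|MU0|ME2|BR0|rd2|wr1
(5) want 1×MEM +2rd +0wr — yes → AL0|MU0|ME1|BR0|rd0|wr1
(6) want 1×MUL +2rd +1wr — FU → AL0|MU0|ME1|BR0|rd0|wr1
(7) want 1×MUL +2rd +1wr — FU → AL0|MU0|ME1|BR0|rd0|wr1

issued = [0, 1, 2, 4, 5]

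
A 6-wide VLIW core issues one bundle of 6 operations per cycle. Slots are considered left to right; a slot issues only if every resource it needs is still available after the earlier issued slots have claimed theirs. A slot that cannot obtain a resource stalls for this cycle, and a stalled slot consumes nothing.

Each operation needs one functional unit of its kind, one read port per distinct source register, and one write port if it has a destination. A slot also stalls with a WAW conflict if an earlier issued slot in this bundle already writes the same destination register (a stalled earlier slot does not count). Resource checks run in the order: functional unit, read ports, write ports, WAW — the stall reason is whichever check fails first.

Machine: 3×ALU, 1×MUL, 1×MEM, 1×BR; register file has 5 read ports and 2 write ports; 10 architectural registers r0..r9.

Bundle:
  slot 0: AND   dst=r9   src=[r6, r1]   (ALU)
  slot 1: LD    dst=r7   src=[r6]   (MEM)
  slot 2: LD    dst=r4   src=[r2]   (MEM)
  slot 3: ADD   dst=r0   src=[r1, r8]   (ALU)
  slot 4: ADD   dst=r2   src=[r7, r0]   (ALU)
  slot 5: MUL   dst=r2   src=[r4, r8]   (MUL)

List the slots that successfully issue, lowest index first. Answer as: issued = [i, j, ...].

#0 ALU src=r6,r1 dispatched  <A:2 Mu:1 Ld:1 B:1 rd:3 wr:1>
#1 MEM src=r6 dispatched  <A:2 Mu:1 Ld:0 B:1 rd:2 wr:0>
#2 MEM src=r2 held:FU  <A:2 Mu:1 Ld:0 B:1 rd:2 wr:0>
#3 ALU src=r1,r8 held:WR_PORT  <A:2 Mu:1 Ld:0 B:1 rd:2 wr:0>
#4 ALU src=r7,r0 held:WR_PORT  <A:2 Mu:1 Ld:0 B:1 rd:2 wr:0>
#5 MUL src=r4,r8 held:WR_PORT  <A:2 Mu:1 Ld:0 B:1 rd:2 wr:0>

issued = [0, 1]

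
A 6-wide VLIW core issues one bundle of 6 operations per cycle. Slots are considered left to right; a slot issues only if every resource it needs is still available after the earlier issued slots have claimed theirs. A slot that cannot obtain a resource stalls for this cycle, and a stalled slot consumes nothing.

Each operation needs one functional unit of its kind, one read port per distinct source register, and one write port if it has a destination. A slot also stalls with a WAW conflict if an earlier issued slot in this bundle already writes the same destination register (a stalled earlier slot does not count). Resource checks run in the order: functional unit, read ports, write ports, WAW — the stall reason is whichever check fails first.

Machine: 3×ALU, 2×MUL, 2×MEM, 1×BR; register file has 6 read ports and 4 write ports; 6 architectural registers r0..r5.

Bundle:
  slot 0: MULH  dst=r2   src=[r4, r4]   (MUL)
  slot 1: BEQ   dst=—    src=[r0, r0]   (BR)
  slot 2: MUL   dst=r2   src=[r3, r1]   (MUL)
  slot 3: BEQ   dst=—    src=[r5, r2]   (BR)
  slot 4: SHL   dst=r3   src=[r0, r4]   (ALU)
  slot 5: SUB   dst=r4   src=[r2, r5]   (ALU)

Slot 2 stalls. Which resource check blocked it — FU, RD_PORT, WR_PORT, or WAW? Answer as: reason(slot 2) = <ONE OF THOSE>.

#0 MUL src=r4,r4 dispatched  <A:3 Mu:1 Ld:2 B:1 rd:5 wr:3>
#1 BR src=r0,r0 dispatched  <A:3 Mu:1 Ld:2 B:0 rd:4 wr:3>
#2 MUL src=r3,r1 held:WAW  <A:3 Mu:1 Ld:2 B:0 rd:4 wr:3>
#3 BR src=r5,r2 held:FU  <A:3 Mu:1 Ld:2 B:0 rd:4 wr:3>
#4 ALU src=r0,r4 dispatched  <A:2 Mu:1 Ld:2 B:0 rd:2 wr:2>
#5 ALU src=r2,r5 dispatched  <A:1 Mu:1 Ld:2 B:0 rd:0 wr:1>

reason(slot 2) = WAW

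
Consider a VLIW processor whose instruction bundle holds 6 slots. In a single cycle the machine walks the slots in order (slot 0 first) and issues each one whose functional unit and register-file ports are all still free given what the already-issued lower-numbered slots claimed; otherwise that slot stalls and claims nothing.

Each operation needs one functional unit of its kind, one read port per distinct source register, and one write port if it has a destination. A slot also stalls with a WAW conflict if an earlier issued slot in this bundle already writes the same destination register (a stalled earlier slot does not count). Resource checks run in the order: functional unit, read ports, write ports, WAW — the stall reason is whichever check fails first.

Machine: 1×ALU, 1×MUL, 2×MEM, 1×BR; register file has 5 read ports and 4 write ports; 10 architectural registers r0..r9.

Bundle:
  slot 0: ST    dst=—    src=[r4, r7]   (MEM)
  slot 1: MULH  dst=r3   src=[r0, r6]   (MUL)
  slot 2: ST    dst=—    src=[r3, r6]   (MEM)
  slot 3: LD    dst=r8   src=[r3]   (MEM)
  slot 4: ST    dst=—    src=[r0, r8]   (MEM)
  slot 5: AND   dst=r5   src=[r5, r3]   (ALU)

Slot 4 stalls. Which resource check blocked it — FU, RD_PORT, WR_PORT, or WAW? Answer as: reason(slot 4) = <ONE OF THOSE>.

(0) want 1×MEM +2rd +0wr — yes → AL1|MU1|ME1|BR1|rd3|wr4
(1) want 1×MUL +2rd +1wr — yes → AL1|MU0|ME1|BR1|rd1|wr3
(2) want 1×MEM +2rd +0wr — RD_PORT → AL1|MU0|ME1|BR1|rd1|wr3
(3) want 1×MEM +1rd +1wr — yes → AL1|MU0|ME0|BR1|rd0|wr2
(4) want 1×MEM +2rd +0wr — FU → AL1|MU0|ME0|BR1|rd0|wr2
(5) want 1×ALU +2rd +1wr — RD_PORT → AL1|MU0|ME0|BR1|rd0|wr2

reason(slot 4) = FU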